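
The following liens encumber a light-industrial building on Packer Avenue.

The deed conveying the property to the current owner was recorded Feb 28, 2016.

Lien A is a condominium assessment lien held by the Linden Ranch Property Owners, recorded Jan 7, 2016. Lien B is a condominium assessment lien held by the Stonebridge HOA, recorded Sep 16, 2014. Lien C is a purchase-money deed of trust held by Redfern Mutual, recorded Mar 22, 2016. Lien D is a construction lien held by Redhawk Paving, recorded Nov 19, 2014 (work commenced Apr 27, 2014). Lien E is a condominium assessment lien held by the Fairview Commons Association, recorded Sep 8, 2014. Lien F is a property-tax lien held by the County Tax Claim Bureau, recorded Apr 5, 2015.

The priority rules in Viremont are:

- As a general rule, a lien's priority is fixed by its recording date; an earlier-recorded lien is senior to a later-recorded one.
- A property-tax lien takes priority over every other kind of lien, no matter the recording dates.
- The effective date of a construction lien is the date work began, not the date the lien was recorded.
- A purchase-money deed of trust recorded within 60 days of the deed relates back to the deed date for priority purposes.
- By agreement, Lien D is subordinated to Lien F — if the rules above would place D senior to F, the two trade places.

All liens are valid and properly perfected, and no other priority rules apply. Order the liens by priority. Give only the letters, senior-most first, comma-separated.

Adjusting effective dates: C's effective date is the deed date, Feb 28, 2016; D is treated as recorded Apr 27, 2014, the work-commencement date.
F is a property-tax lien and takes priority over every other lien.
Remaining liens by effective date: D (Apr 27, 2014), E (Sep 8, 2014), B (Sep 16, 2014), A (Jan 7, 2016), C (Feb 28, 2016).
D is already junior to F, so the subordination agreement changes nothing.

F, D, E, B, A, C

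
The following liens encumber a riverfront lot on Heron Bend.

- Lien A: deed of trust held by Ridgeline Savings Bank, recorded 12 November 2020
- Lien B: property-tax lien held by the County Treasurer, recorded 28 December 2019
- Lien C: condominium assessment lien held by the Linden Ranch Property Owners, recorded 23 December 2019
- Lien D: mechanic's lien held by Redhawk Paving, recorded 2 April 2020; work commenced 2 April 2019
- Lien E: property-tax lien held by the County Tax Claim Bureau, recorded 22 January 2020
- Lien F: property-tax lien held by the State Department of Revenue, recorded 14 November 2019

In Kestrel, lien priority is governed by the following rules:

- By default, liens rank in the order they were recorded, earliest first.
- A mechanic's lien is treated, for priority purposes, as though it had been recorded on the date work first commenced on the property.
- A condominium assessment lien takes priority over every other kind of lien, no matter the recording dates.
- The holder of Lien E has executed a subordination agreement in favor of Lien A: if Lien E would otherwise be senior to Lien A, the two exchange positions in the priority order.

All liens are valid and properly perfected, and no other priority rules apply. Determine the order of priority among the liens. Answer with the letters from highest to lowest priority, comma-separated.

Effective dates: D is treated as recorded 2 April 2019, the work-commencement date.
C is a condominium assessment lien, so it outranks all other liens regardless of date.
The other liens, earliest effective date first: D (2 April 2019), F (14 November 2019), B (28 December 2019), E (22 January 2020), A (12 November 2020).
E is senior to A before the subordination, so the two trade places.

C, D, F, B, A, E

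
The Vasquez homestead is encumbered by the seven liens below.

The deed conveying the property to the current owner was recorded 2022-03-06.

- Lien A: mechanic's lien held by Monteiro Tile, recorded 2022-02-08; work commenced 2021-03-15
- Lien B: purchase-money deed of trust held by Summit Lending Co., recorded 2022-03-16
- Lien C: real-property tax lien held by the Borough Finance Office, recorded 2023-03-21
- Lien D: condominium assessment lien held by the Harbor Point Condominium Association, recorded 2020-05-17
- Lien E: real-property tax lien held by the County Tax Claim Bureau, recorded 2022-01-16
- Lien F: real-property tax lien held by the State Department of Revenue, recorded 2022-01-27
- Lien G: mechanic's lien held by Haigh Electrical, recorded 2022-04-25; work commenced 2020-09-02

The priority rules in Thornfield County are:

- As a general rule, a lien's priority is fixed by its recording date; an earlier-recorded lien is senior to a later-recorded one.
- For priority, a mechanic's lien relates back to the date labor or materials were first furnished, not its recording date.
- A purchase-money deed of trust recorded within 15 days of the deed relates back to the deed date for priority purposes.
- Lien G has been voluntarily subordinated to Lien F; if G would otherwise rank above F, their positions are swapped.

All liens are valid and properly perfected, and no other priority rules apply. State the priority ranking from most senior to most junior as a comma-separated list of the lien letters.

D, F, A, E, G, B, C

Effective dates: A relates back to 2021-03-15 (work commenced); B was recorded within the 15-day window, so its effective date is the deed date 2022-03-06; G relates back to 2020-09-02 (work commenced).
By effective date: D (2020-05-17), G (2020-09-02), A (2021-03-15), E (2022-01-16), F (2022-01-27), B (2022-03-06), C (2023-03-21).
G is senior to F before the subordination, so the two trade places.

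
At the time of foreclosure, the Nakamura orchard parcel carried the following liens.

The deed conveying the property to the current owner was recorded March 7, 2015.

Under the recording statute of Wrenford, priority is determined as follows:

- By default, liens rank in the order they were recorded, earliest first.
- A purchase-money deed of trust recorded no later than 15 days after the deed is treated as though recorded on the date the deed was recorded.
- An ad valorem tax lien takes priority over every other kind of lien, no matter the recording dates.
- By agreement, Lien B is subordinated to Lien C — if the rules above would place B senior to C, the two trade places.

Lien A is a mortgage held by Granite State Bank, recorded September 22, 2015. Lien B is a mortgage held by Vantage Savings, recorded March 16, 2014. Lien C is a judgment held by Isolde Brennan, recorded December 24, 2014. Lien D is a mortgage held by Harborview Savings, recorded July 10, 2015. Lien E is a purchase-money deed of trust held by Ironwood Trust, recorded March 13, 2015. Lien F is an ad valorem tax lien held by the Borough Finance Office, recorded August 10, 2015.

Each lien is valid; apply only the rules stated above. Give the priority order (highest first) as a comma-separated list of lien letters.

Adjusting effective dates: E's effective date is the deed date, March 7, 2015.
F is an ad valorem tax lien and takes priority over every other lien.
Remaining liens by effective date: B (March 16, 2014), C (December 24, 2014), E (March 7, 2015), D (July 10, 2015), A (September 22, 2015).
The subordination applies — B was senior to C — so B and C swap.

F, C, B, E, D, A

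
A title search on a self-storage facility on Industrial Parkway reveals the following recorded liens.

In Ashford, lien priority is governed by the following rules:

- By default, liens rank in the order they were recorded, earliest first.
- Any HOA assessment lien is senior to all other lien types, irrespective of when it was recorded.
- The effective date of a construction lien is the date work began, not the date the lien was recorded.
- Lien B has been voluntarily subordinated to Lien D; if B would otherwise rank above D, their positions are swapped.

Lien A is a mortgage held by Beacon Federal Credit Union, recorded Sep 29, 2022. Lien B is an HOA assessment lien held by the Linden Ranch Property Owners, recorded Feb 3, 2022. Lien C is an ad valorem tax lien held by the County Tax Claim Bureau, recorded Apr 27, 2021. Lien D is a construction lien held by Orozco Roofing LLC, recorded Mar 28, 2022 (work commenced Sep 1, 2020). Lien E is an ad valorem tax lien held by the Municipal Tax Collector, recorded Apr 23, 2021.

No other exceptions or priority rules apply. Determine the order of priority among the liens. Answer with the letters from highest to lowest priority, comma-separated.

D, B, E, C, A

First, effective dates: D relates back to Sep 1, 2020 (work commenced).
B, as an HOA assessment lien, has superpriority and ranks first.
Among the remaining liens, by effective date: D (Sep 1, 2020), E (Apr 23, 2021), C (Apr 27, 2021), A (Sep 29, 2022).
The subordination applies — B was senior to D — so B and D swap.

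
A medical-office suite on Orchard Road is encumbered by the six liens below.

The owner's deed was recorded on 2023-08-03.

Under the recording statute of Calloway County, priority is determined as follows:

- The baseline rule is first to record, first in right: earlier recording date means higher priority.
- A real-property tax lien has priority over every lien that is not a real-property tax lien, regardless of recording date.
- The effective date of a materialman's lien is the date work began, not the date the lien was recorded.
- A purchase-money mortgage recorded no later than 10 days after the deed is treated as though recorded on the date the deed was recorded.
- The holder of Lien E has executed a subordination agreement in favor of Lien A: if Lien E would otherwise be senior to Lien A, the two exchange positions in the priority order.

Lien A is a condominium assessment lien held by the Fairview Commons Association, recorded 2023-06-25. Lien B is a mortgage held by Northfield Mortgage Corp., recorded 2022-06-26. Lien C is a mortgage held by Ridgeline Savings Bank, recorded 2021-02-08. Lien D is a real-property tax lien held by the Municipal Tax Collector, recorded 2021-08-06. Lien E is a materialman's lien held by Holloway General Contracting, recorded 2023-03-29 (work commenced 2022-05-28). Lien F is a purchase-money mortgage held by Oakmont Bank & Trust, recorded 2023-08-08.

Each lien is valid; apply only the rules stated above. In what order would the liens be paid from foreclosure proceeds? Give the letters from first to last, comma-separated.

First, effective dates: E is treated as recorded 2022-05-28, the work-commencement date; F was recorded within the 10-day window, so its effective date is the deed date 2023-08-03.
D is a real-property tax lien, so it outranks all other liens regardless of date.
Among the remaining liens, by effective date: C (2021-02-08), E (2022-05-28), B (2022-06-26), A (2023-06-25), F (2023-08-03).
The subordination applies — E was senior to A — so E and A swap.

D, C, A, B, E, F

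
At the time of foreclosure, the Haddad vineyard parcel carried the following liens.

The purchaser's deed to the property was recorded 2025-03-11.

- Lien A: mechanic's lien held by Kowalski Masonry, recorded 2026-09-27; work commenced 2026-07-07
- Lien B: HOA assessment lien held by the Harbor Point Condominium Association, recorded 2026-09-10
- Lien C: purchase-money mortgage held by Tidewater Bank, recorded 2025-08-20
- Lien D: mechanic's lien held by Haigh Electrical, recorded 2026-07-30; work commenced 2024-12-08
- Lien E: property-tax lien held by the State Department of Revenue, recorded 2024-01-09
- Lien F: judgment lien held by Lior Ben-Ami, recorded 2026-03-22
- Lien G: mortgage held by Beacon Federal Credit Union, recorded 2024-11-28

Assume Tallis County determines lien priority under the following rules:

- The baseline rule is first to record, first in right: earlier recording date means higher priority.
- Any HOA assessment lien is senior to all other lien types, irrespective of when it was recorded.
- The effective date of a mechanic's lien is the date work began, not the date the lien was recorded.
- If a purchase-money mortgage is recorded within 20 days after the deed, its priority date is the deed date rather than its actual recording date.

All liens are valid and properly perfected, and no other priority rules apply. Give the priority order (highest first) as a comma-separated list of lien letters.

Adjusting effective dates: A is treated as recorded 2026-07-07, the work-commencement date; C missed the 20-day window (162 days after the deed), so its recording date stands; D is treated as recorded 2024-12-08, the work-commencement date.
B is an HOA assessment lien and takes priority over every other lien.
Ordering the rest by effective date: E (2024-01-09), G (2024-11-28), D (2024-12-08), C (2025-08-20), F (2026-03-22), A (2026-07-07).

B, E, G, D, C, F, A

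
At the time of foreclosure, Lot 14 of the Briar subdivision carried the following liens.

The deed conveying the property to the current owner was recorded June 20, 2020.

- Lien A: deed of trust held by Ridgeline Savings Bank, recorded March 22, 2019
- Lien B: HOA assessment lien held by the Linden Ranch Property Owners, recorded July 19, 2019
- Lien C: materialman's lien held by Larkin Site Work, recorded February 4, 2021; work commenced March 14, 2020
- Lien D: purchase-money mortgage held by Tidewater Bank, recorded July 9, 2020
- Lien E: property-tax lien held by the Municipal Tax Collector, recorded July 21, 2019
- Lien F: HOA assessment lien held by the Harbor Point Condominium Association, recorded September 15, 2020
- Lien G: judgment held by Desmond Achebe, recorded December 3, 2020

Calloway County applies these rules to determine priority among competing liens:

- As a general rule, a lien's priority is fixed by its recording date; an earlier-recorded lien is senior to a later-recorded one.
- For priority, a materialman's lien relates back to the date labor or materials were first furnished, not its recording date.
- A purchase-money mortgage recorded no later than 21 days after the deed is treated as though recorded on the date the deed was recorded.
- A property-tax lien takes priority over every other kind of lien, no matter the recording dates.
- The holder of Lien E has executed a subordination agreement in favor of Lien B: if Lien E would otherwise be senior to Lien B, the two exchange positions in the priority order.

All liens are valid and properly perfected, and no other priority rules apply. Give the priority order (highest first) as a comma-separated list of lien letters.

Effective dates after the stated exceptions: C relates back to March 14, 2020 (work commenced); D relates back to the deed date June 20, 2020.
As a property-tax lien, E is senior to every other lien.
The other liens, earliest effective date first: A (March 22, 2019), B (July 19, 2019), C (March 14, 2020), D (June 20, 2020), F (September 15, 2020), G (December 3, 2020).
The subordination applies — E was senior to B — so E and B swap.

B, A, E, C, D, F, G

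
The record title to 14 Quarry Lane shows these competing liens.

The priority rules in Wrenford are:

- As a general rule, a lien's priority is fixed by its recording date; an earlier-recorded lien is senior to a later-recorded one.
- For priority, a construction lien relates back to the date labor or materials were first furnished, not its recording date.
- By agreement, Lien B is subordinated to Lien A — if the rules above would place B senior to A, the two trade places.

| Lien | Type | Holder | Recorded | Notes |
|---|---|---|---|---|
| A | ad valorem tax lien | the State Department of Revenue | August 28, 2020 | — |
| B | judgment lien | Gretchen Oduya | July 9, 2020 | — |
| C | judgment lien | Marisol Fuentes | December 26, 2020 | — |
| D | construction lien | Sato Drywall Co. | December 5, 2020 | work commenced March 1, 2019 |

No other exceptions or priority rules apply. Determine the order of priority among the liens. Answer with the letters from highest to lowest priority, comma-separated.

Effective dates: D is treated as recorded March 1, 2019, the work-commencement date.
Ordering by effective date: D (March 1, 2019), B (July 9, 2020), A (August 28, 2020), C (December 26, 2020).
The subordination applies — B was senior to A — so B and A swap.

D, A, B, C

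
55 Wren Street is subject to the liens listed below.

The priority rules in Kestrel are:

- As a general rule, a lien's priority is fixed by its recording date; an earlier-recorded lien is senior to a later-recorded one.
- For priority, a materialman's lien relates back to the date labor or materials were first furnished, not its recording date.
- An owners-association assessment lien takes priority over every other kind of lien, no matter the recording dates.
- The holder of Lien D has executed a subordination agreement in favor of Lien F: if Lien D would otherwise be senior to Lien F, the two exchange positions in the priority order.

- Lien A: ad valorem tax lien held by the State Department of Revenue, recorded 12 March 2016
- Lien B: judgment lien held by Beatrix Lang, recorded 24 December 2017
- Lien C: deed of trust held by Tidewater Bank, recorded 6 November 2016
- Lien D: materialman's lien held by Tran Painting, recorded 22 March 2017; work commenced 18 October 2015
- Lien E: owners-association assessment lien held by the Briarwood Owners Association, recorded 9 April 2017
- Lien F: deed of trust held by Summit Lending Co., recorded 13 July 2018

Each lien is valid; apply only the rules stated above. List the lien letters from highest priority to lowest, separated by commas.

E, F, A, C, B, D

First, effective dates: D's effective date is 18 October 2015, when work began.
E is an owners-association assessment lien and takes priority over every other lien.
The other liens, earliest effective date first: D (18 October 2015), A (12 March 2016), C (6 November 2016), B (24 December 2017), F (13 July 2018).
D is senior to F before the subordination, so the two trade places.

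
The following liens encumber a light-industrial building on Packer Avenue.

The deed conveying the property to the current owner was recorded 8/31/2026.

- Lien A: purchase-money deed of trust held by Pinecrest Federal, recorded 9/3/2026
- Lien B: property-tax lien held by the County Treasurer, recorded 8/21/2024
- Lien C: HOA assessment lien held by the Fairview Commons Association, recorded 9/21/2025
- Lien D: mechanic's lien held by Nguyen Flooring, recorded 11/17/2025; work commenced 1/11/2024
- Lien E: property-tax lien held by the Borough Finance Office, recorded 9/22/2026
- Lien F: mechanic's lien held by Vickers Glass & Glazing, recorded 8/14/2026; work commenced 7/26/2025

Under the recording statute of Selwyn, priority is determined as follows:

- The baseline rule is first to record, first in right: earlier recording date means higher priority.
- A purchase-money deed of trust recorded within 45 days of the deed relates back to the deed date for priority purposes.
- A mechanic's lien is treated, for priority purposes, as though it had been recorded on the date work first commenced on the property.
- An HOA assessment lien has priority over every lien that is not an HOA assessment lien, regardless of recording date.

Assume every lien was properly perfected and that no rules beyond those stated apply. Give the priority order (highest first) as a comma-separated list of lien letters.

C, D, B, F, A, E

Adjusting effective dates: A relates back to the deed date 8/31/2026; D's effective date is 1/11/2024, when work began; F's effective date is 7/26/2025, when work began.
As an HOA assessment lien, C is senior to every other lien.
The other liens, earliest effective date first: D (1/11/2024), B (8/21/2024), F (7/26/2025), A (8/31/2026), E (9/22/2026).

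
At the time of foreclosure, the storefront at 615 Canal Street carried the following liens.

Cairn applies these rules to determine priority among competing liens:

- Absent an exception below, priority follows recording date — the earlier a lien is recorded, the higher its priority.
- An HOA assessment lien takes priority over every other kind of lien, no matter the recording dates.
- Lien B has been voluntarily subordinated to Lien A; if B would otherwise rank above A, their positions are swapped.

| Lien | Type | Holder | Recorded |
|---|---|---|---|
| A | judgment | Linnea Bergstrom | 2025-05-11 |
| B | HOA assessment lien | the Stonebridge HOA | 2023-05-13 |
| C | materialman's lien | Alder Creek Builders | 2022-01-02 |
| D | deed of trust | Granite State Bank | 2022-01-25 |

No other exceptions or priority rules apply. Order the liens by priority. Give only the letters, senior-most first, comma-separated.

A, C, D, B

B, as an HOA assessment lien, has superpriority and ranks first.
Remaining liens by effective date: C (2022-01-02), D (2022-01-25), A (2025-05-11).
The subordination applies — B was senior to A — so B and A swap.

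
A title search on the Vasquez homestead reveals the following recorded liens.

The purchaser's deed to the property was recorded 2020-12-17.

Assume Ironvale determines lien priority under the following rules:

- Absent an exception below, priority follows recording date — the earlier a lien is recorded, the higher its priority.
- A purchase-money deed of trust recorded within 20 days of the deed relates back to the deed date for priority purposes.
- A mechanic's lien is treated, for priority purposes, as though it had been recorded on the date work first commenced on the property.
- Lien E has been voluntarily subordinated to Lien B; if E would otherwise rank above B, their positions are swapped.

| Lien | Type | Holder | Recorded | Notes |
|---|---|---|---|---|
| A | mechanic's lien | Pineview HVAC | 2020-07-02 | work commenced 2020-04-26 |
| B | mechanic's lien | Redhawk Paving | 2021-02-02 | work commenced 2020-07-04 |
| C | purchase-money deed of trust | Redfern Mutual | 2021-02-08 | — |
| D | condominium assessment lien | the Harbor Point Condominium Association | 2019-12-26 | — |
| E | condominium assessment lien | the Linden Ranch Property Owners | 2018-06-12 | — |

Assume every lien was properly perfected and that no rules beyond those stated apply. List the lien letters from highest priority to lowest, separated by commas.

Adjusting effective dates: A relates back to 2020-04-26 (work commenced); B relates back to 2020-07-04 (work commenced); C missed the 20-day window (53 days after the deed), so its recording date stands.
Ordering by effective date: E (2018-06-12), D (2019-12-26), A (2020-04-26), B (2020-07-04), C (2021-02-08).
E would otherwise be senior to B, so under the subordination agreement E and B exchange positions.

B, D, A, E, C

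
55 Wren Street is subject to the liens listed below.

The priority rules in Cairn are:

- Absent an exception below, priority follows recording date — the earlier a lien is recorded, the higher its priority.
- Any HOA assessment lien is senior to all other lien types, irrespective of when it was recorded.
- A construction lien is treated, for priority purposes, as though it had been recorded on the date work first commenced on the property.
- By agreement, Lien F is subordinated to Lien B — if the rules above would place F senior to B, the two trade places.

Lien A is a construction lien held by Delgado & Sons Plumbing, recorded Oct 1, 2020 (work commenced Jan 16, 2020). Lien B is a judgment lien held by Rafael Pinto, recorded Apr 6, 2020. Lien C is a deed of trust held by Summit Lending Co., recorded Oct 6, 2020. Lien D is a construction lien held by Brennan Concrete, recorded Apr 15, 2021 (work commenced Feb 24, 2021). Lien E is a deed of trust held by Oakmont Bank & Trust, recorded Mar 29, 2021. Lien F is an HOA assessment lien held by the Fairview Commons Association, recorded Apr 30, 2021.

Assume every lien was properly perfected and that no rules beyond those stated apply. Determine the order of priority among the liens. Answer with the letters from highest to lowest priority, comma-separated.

Adjusting effective dates: A relates back to Jan 16, 2020 (work commenced); D's effective date is Feb 24, 2021, when work began.
F, as an HOA assessment lien, has superpriority and ranks first.
Ordering the rest by effective date: A (Jan 16, 2020), B (Apr 6, 2020), C (Oct 6, 2020), D (Feb 24, 2021), E (Mar 29, 2021).
F is senior to B before the subordination, so the two trade places.

B, A, F, C, D, E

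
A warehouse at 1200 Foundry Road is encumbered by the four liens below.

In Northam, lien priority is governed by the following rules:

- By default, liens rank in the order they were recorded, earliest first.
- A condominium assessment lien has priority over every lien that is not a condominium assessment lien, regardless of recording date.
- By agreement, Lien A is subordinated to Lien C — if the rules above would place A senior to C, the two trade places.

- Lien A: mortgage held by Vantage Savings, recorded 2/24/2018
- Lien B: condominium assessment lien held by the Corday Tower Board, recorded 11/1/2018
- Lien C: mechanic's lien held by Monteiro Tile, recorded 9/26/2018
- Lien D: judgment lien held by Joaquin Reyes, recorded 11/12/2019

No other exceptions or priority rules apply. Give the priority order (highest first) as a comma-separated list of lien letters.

B, C, A, D

B is a condominium assessment lien and takes priority over every other lien.
The other liens, earliest effective date first: A (2/24/2018), C (9/26/2018), D (11/12/2019).
Because A would otherwise rank above C, the subordination swaps them.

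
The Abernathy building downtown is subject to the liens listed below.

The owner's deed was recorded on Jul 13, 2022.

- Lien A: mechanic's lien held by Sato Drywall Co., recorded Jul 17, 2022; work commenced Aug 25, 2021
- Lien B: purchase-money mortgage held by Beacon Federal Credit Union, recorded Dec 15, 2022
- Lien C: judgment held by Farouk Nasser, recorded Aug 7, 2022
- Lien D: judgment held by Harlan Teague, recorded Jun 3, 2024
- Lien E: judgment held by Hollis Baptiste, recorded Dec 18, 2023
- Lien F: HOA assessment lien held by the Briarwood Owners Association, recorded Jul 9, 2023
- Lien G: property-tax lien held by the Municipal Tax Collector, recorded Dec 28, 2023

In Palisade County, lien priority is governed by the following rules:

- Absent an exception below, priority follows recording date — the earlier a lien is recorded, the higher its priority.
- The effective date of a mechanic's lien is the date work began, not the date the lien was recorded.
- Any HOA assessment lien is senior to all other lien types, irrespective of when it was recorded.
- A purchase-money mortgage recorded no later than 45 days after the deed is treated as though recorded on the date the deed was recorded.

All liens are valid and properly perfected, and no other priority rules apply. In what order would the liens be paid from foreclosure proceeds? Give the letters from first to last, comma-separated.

F, A, C, B, E, G, D

Adjusting effective dates: A is treated as recorded Aug 25, 2021, the work-commencement date; B was recorded 155 days after the deed, outside the 45-day window, so it keeps its recording date.
F is an HOA assessment lien and takes priority over every other lien.
Among the remaining liens, by effective date: A (Aug 25, 2021), C (Aug 7, 2022), B (Dec 15, 2022), E (Dec 18, 2023), G (Dec 28, 2023), D (Jun 3, 2024).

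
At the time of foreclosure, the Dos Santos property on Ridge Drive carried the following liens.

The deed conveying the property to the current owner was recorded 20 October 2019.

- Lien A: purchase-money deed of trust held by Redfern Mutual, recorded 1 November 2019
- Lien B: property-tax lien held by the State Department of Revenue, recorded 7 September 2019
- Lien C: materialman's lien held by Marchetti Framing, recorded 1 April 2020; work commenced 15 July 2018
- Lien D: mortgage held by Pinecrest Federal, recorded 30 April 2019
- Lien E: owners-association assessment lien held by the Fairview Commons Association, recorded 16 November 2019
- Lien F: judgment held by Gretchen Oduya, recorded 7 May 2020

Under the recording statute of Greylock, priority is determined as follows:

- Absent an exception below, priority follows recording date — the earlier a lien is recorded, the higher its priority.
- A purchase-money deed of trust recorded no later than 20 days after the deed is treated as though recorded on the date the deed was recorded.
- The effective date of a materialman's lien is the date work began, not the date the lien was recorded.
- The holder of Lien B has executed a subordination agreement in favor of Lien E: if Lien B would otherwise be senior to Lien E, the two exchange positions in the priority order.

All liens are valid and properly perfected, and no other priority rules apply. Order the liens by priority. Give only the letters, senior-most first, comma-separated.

Effective dates after the stated exceptions: A was recorded within the 20-day window, so its effective date is the deed date 20 October 2019; C's effective date is 15 July 2018, when work began.
Ordering by effective date: C (15 July 2018), D (30 April 2019), B (7 September 2019), A (20 October 2019), E (16 November 2019), F (7 May 2020).
Because B would otherwise rank above E, the subordination swaps them.

C, D, E, A, B, F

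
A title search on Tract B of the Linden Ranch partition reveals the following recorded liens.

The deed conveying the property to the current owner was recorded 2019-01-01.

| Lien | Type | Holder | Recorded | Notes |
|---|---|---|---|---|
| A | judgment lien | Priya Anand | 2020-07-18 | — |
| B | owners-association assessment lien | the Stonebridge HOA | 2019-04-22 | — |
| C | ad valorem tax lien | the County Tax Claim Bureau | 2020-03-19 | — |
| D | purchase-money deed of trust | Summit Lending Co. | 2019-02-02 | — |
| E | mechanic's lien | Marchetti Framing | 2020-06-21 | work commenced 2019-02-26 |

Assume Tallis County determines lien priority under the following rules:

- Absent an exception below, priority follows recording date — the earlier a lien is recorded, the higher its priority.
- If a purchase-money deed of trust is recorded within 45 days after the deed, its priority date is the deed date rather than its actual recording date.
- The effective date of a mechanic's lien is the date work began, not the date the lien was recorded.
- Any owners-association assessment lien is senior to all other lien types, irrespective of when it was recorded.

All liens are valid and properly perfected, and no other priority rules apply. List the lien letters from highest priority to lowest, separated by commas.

Effective dates after the stated exceptions: D's effective date is the deed date, 2019-01-01; E is treated as recorded 2019-02-26, the work-commencement date.
B is an owners-association assessment lien and takes priority over every other lien.
The other liens, earliest effective date first: D (2019-01-01), E (2019-02-26), C (2020-03-19), A (2020-07-18).

B, D, E, C, A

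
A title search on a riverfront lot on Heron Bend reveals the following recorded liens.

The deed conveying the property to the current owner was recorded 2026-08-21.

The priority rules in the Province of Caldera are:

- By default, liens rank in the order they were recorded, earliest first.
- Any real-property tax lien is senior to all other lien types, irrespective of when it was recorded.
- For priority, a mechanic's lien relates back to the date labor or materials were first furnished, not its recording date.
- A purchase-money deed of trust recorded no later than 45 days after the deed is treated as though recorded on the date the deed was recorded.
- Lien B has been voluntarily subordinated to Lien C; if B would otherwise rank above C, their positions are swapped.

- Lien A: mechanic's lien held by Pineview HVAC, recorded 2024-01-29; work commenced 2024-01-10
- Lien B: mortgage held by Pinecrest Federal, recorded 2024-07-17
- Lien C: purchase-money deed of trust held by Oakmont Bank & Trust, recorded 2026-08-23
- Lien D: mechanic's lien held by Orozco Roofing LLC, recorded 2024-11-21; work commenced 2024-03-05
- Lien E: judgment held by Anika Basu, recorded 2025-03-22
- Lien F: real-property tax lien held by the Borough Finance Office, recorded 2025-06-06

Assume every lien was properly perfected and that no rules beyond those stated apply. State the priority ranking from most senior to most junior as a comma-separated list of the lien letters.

Effective dates after the stated exceptions: A's effective date is 2024-01-10, when work began; C was recorded within the 45-day window, so its effective date is the deed date 2026-08-21; D's effective date is 2024-03-05, when work began.
F is a real-property tax lien and takes priority over every other lien.
Among the remaining liens, by effective date: A (2024-01-10), D (2024-03-05), B (2024-07-17), E (2025-03-22), C (2026-08-21).
B would otherwise be senior to C, so under the subordination agreement B and C exchange positions.

F, A, D, C, E, B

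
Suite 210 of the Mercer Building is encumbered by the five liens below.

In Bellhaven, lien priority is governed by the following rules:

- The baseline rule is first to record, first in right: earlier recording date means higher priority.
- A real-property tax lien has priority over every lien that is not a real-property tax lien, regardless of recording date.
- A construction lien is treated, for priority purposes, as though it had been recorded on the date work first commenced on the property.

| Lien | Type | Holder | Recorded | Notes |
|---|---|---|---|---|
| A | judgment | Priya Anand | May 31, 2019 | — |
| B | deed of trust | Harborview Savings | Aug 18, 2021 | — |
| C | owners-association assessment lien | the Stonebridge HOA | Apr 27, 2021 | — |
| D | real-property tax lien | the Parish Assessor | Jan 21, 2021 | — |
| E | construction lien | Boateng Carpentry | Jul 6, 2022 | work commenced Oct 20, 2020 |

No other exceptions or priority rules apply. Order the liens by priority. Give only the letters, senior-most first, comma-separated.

D, A, E, C, B

First, effective dates: E relates back to Oct 20, 2020 (work commenced).
D is a real-property tax lien and takes priority over every other lien.
Among the remaining liens, by effective date: A (May 31, 2019), E (Oct 20, 2020), C (Apr 27, 2021), B (Aug 18, 2021).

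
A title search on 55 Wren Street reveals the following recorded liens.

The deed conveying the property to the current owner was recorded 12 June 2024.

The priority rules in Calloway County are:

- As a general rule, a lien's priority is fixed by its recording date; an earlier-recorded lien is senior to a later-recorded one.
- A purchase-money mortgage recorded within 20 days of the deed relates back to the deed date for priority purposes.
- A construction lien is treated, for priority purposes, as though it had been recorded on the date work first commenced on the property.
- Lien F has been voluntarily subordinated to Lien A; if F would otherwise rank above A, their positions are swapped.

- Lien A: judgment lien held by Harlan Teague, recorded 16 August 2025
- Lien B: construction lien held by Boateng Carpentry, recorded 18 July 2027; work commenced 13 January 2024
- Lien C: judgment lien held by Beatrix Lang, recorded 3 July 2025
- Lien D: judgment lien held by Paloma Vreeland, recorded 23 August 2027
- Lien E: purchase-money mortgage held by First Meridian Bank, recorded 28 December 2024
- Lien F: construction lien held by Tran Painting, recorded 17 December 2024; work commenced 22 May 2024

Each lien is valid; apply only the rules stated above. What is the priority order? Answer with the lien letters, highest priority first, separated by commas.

B, A, E, C, F, D

Adjusting effective dates: B relates back to 13 January 2024 (work commenced); E was recorded 199 days after the deed — beyond 20 days — so no relation-back applies; F relates back to 22 May 2024 (work commenced).
Ordering by effective date: B (13 January 2024), F (22 May 2024), E (28 December 2024), C (3 July 2025), A (16 August 2025), D (23 August 2027).
F would otherwise be senior to A, so under the subordination agreement F and A exchange positions.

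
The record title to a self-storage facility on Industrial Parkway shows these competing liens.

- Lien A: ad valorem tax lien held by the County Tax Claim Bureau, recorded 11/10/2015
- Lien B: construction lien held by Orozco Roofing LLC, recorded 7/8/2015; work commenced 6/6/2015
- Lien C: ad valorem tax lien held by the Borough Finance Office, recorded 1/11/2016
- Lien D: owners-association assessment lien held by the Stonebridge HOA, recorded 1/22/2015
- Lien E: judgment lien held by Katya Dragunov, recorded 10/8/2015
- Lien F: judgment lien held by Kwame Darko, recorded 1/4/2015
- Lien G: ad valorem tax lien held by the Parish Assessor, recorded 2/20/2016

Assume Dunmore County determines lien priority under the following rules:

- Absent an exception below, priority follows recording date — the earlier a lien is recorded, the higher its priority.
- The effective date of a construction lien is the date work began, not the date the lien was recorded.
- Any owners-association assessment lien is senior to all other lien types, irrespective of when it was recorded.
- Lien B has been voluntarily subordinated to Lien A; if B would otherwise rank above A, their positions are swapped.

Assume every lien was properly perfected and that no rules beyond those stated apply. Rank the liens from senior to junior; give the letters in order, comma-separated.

Effective dates: B is treated as recorded 6/6/2015, the work-commencement date.
D is an owners-association assessment lien and takes priority over every other lien.
Among the remaining liens, by effective date: F (1/4/2015), B (6/6/2015), E (10/8/2015), A (11/10/2015), C (1/11/2016), G (2/20/2016).
B is senior to A before the subordination, so the two trade places.

D, F, A, E, B, C, G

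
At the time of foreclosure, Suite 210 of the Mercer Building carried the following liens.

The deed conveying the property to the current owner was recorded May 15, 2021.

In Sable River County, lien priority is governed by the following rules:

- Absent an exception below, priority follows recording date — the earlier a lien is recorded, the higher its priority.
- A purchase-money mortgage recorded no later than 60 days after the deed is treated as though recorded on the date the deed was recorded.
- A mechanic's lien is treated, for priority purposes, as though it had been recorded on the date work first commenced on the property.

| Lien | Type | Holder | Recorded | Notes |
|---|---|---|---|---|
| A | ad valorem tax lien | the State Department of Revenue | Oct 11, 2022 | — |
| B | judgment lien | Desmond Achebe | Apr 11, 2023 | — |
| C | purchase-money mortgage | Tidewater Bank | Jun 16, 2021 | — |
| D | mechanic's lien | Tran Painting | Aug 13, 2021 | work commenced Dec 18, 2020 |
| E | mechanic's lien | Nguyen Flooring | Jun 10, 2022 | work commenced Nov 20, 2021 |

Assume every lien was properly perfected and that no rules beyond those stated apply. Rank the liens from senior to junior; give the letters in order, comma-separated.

Effective dates: C relates back to the deed date May 15, 2021; D relates back to Dec 18, 2020 (work commenced); E is treated as recorded Nov 20, 2021, the work-commencement date.
By effective date, earliest first: D (Dec 18, 2020), C (May 15, 2021), E (Nov 20, 2021), A (Oct 11, 2022), B (Apr 11, 2023).

D, C, E, A, B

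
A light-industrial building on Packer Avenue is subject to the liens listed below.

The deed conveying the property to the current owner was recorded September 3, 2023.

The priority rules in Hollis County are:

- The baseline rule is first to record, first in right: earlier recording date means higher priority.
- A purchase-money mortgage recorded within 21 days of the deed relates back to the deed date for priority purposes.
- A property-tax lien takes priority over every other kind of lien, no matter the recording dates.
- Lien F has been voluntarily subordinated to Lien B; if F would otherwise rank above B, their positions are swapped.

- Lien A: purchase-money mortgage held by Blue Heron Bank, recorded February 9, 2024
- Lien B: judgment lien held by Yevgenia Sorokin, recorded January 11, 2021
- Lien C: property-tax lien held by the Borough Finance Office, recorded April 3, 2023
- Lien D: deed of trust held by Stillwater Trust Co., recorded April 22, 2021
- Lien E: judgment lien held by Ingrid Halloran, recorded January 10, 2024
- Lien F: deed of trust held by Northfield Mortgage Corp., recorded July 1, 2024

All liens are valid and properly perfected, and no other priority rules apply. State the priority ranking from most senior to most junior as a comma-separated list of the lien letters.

C, B, D, E, A, F

First, effective dates: A was recorded 159 days after the deed — beyond 21 days — so no relation-back applies.
As a property-tax lien, C is senior to every other lien.
The other liens, earliest effective date first: B (January 11, 2021), D (April 22, 2021), E (January 10, 2024), A (February 9, 2024), F (July 1, 2024).
F already ranks below B; the subordination has no effect.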